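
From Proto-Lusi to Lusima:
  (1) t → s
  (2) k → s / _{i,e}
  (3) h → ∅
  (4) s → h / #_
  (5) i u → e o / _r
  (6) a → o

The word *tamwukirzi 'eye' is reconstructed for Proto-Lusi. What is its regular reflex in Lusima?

Lusima: start from *tamwukirzi.
  rule 1 (unconditioned shift): tamwukirzi → samwukirzi
  rule 2 (palatalisation): samwukirzi → samwusirzi
  rule 3: no change — samwusirzi
  rule 4 (debuccalisation): samwusirzi → hamwusirzi
  rule 5 (pre-rhotic lowering): hamwusirzi → hamwuserzi
  rule 6 (vowel merger): hamwuserzi → homwuserzi
  ⇒ Lusima homwuserzi

homwuserzi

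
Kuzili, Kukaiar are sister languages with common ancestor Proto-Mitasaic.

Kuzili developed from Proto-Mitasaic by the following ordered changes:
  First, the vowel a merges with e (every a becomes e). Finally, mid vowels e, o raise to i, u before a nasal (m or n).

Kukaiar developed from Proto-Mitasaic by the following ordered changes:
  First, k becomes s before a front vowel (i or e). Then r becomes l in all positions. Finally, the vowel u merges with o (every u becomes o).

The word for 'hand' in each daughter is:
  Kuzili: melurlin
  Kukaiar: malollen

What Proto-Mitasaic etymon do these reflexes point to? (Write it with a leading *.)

Position 2: Kuzili has e, Kukaiar has a. Kukaiar preserves a here (none of its changes turn any other segment into a), so the proto-segment is *a.
Position 5: Kuzili has r, Kukaiar has l. Kuzili preserves r here (none of its changes turn any other segment into r), so the proto-segment is *r.
Position 4: Kuzili has u, Kukaiar has o. Taking the neighbouring segments as reconstructed: Kuzili u can only go back to *u; Kukaiar o could go back to *o or *u — the one source consistent with every daughter is *u.
Verify the candidate proto-form against each daughter:
Kuzili: *malurlen
  malurlen → melurlen   [vowel merger]
  melurlen → melurlin   [pre-nasal raising]
  giving Kuzili melurlin.
Kukaiar: *malurlen > malullen > malollen  (by unconditioned shift, vowel merger)
*malurlen is the unique common source.

*malurlen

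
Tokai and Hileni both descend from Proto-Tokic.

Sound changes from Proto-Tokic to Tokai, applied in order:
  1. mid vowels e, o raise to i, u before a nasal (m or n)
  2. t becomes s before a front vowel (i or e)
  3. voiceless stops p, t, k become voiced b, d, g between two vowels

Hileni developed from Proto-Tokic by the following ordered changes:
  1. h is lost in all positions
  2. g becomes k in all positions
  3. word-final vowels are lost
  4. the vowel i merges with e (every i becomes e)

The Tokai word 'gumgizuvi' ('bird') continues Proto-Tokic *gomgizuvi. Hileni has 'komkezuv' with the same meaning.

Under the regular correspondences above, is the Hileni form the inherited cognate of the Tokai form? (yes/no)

Derive the expected Hileni reflex of *gomgizuvi:
Hileni: *gomgizuvi > komkizuvi > komkizuv > komkezuv  (by unconditioned shift, apocope, vowel merger)
Hileni 'komkezuv' matches the regular reflex exactly, so the pair is cognate.

yes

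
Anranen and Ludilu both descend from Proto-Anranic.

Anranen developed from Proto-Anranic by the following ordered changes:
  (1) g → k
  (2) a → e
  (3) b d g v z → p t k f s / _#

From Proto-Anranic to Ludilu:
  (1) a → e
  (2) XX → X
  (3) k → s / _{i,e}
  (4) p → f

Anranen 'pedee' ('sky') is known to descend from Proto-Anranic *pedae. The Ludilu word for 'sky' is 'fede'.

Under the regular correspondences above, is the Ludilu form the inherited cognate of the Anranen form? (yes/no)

Derive the expected Ludilu reflex of *pedae:
Ludilu: start from *pedae.
  rule 1 (vowel merger): pedae → pedee
  rule 2 (degemination): pedee → pede
  rule 3: no change — pede
  rule 4 (unconditioned shift): pede → fede
  ⇒ Ludilu fede
Ludilu 'fede' matches the regular reflex exactly, so the pair is cognate.

yes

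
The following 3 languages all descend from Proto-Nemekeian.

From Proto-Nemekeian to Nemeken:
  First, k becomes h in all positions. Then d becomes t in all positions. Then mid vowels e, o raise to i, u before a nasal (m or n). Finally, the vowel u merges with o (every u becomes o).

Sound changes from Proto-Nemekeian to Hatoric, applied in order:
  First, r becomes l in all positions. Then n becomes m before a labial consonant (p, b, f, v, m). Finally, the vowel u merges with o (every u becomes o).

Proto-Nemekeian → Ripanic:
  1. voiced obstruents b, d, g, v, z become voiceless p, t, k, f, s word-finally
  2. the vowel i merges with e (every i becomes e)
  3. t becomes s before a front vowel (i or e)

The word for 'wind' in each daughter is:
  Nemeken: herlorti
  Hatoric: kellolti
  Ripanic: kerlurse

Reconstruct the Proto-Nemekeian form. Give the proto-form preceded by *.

Position 5: Nemeken has o, Hatoric has o, Ripanic has u. Ripanic preserves u here (none of its changes turn any other segment into u), so the proto-segment is *u.
Position 7: Nemeken has t, Hatoric has t, Ripanic has s. Hatoric preserves t here (none of its changes turn any other segment into t), so the proto-segment is *t.
Position 1: Nemeken has h, Hatoric has k, Ripanic has k. Hatoric preserves k here (none of its changes turn any other segment into k), so the proto-segment is *k.
Continuing position by position gives *kerlurti; check it forward:
Nemeken: *kerlurti
  kerlurti → herlurti   [unconditioned shift]
  herlurti (rule 2 does not apply)
  herlurti (rule 3 does not apply)
  herlurti → herlorti   [vowel merger]
  giving Nemeken herlorti.
Hatoric: *kerlurti
  kerlurti → kellulti   [unconditioned shift]
  kellulti (rule 2 does not apply)
  kellulti → kellolti   [vowel merger]
  giving Hatoric kellolti.
Ripanic: *kerlurti
  kerlurti (rule 1 does not apply)
  kerlurti → kerlurte   [vowel merger]
  kerlurte → kerlurse   [palatalisation]
  giving Ripanic kerlurse.
No other proto-form is consistent with every reflex, so the reconstruction is *kerlurti.

*kerlurti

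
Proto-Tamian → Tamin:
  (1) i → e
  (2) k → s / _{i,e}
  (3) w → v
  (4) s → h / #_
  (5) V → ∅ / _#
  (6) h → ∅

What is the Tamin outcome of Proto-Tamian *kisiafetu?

Tamin: start from *kisiafetu.
  rule 1 (vowel merger): kisiafetu → keseafetu
  rule 2 (palatalisation): keseafetu → seseafetu
  rule 3: no change — seseafetu
  rule 4 (debuccalisation): seseafetu → heseafetu
  rule 5 (apocope): heseafetu → heseafet
  rule 6 (h-loss): heseafet → eseafet
  ⇒ Tamin eseafet

eseafet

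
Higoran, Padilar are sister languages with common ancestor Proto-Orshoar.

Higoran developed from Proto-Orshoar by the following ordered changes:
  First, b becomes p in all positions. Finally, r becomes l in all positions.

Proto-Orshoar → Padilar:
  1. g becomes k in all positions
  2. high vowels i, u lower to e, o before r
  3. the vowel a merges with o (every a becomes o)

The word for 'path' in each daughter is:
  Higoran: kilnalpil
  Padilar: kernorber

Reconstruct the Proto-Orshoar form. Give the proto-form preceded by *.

*kirnarbir

Position 8: Higoran has i, Padilar has e. Higoran preserves i here (none of its changes turn any other segment into i), so the proto-segment is *i.
Position 5: Higoran has a, Padilar has o. Higoran preserves a here (none of its changes turn any other segment into a), so the proto-segment is *a.
Position 2: Higoran has i, Padilar has e. Higoran preserves i here (none of its changes turn any other segment into i), so the proto-segment is *i.
This points to *kirnarbir. Verify forward in each daughter:
Higoran: *kirnarbir
  kirnarbir → kirnarpir   [unconditioned shift]
  kirnarpir → kilnalpil   [unconditioned shift]
  giving Higoran kilnalpil.
Padilar: start from *kirnarbir.
  rule 1: no change — kirnarbir
  rule 2 (pre-rhotic lowering): kirnarbir → kernarber
  rule 3 (vowel merger): kernarber → kernorber
  ⇒ Padilar kernorber
Only *kirnarbir yields all of Higoran kilnalpil, Padilar kernorber.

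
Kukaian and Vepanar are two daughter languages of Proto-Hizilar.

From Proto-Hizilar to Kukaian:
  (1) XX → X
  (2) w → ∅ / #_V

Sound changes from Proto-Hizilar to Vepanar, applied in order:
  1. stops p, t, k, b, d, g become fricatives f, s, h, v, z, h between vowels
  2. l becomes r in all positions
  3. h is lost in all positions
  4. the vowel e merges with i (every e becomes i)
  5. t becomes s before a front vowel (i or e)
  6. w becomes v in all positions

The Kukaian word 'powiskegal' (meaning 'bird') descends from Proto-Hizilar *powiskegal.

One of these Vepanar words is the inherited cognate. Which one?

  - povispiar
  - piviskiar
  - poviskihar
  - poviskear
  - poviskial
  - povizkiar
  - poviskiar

poviskiar

Vepanar: start from *powiskegal.
  rule 1 (intervocalic lenition): powiskegal → powiskehal
  rule 2 (unconditioned shift): powiskehal → powiskehar
  rule 3 (h-loss): powiskehar → powiskear
  rule 4 (vowel merger): powiskear → powiskiar
  rule 5: no change — powiskiar
  rule 6 (unconditioned shift): powiskiar → poviskiar
  ⇒ Vepanar poviskiar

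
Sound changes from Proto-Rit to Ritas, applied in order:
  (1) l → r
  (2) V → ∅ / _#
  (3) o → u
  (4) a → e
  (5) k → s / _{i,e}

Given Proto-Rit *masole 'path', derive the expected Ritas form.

mesur

Ritas: *masole > masore > masor > masur > mesur  (by unconditioned shift, apocope, vowel merger, vowel merger)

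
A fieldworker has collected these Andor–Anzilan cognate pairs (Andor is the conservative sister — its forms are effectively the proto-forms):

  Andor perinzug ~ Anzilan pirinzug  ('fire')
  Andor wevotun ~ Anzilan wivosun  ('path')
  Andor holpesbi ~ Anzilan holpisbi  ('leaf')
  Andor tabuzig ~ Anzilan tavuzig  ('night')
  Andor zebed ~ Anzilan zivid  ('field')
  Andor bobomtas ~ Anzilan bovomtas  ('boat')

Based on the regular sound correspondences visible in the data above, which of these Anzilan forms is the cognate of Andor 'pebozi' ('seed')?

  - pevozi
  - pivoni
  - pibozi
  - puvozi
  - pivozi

zebed ~ zivid — Andor e corresponds to Anzilan i after a consonant, before a labial obstruent.
bobomtas ~ bovomtas — Andor b corresponds to Anzilan v between vowels (before a back vowel).
Applying these to Andor 'pebozi':
  pebozi → pibozi   (e→i after a consonant, before a labial obstruent)
  pibozi → pivozi   (b→v between vowels (before a back vowel))
So the Anzilan cognate is 'pivozi'.

pivozi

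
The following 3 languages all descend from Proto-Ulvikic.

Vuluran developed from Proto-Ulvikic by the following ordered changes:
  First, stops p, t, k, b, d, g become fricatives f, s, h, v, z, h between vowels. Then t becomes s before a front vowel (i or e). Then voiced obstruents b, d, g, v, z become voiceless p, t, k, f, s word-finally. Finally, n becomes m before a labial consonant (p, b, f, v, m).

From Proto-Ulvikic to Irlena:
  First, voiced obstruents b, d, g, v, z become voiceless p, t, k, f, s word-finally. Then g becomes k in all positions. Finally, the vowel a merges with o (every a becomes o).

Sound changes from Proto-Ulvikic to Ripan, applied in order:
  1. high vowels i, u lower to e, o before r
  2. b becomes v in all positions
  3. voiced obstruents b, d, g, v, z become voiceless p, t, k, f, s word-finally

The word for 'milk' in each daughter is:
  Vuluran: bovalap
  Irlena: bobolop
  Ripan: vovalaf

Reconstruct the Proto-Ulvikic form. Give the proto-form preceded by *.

*bobalab

Position 1: Vuluran has b, Irlena has b, Ripan has v. Vuluran preserves b here (none of its changes turn any other segment into b), so the proto-segment is *b.
Position 4: Vuluran has a, Irlena has o, Ripan has a. Vuluran preserves a here (none of its changes turn any other segment into a), so the proto-segment is *a.
This points to *bobalab. Verify forward in each daughter:
Vuluran: *bobalab
  bobalab → bovalab   [intervocalic lenition]
  bovalab (rule 2 does not apply)
  bovalab → bovalap   [final devoicing]
  bovalap (rule 4 does not apply)
  giving Vuluran bovalap.
Irlena: *bobalab
  bobalab → bobalap   [final devoicing]
  bobalap (rule 2 does not apply)
  bobalap → bobolop   [vowel merger]
  giving Irlena bobolop.
Ripan: *bobalab
  bobalab (rule 1 does not apply)
  bobalab → vovalav   [unconditioned shift]
  vovalav → vovalaf   [final devoicing]
  giving Ripan vovalaf.
No other proto-form is consistent with every reflex, so the reconstruction is *bobalab.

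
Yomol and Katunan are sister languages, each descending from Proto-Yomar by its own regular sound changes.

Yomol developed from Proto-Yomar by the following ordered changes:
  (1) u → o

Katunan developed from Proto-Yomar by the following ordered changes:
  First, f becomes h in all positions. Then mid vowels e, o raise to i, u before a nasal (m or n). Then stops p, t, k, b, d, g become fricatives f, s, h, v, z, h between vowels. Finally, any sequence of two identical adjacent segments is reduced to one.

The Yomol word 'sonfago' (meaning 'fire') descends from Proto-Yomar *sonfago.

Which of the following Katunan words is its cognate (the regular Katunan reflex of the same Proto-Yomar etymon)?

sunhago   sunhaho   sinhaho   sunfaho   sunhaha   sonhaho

Katunan: *sonfago
  sonfago → sonhago   [unconditioned shift]
  sonhago → sunhago   [pre-nasal raising]
  sunhago → sunhaho   [intervocalic lenition]
  sunhaho (rule 4 does not apply)
  giving Katunan sunhaho.
Only 'sunhaho' matches the regular Katunan development of *sonfago.

sunhaho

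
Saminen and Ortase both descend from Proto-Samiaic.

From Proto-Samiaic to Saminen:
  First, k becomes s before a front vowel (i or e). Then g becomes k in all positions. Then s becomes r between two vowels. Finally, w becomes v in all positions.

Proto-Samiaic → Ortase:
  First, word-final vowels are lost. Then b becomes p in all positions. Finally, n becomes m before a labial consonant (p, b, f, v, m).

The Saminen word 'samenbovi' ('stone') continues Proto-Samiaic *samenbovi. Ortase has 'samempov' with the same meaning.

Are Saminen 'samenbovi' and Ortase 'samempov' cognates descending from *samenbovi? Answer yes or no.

Derive the expected Ortase reflex of *samenbovi:
Ortase: start from *samenbovi.
  rule 1 (apocope): samenbovi → samenbov
  rule 2 (unconditioned shift): samenbov → samenpov
  rule 3 (nasal place assimilation): samenpov → samempov
  ⇒ Ortase samempov
Ortase 'samempov' matches the regular reflex exactly, so the pair is cognate.

yes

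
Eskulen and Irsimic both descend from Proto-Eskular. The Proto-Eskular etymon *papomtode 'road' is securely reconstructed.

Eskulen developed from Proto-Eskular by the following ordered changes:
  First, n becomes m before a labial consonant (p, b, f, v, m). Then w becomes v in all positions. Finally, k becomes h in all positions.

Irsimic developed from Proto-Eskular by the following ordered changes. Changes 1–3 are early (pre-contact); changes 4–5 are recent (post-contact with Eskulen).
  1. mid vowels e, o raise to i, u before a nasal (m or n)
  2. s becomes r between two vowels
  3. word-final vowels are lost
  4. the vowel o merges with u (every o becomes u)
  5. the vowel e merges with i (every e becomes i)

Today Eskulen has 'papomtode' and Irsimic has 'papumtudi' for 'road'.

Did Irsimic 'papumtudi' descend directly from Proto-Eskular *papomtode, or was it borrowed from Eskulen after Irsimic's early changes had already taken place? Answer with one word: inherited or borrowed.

borrowed

If inherited, *papomtode would pass through all of Irsimic's changes:
Irsimic: *papomtode > papumtode > papumtod > papumtud  (by pre-nasal raising, apocope, vowel merger)
If borrowed from Eskulen 'papomtode' after the early changes, it would undergo only the recent ones:
  rule 4 (vowel merger): papomtode → papumtude
  rule 5 (vowel merger): papumtude → papumtudi
  ⇒ as a loan: papumtudi
Irsimic 'papumtudi' matches the loan outcome 'papumtudi', not the inherited 'papumtud' — it skipped the early Irsimic changes, so it was borrowed from Eskulen.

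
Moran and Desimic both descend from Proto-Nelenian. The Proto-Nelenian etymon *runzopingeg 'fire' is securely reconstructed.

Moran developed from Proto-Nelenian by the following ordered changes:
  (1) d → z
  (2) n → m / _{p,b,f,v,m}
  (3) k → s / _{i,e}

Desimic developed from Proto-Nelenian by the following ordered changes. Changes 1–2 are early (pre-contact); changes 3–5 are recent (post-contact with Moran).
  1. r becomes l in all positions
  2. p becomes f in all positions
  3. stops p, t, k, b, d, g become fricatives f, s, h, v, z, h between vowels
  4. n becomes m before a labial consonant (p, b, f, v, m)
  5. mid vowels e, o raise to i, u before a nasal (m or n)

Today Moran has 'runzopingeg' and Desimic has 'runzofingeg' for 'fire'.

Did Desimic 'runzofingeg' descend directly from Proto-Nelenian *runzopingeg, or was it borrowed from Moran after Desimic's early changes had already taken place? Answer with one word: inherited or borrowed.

borrowed

If inherited, *runzopingeg would pass through all of Desimic's changes:
Desimic: start from *runzopingeg.
  rule 1 (unconditioned shift): runzopingeg → lunzopingeg
  rule 2 (unconditioned shift): lunzopingeg → lunzofingeg
  rule 3: no change — lunzofingeg
  rule 4: no change — lunzofingeg
  rule 5: no change — lunzofingeg
  ⇒ Desimic lunzofingeg
If borrowed from Moran 'runzopingeg' after the early changes, it would undergo only the recent ones:
  rule 3 (intervocalic lenition): runzopingeg → runzofingeg
  rule 4 (nasal place assimilation): no change (runzofingeg)
  rule 5 (pre-nasal raising): no change (runzofingeg)
  ⇒ as a loan: runzofingeg
Desimic 'runzofingeg' matches the loan outcome 'runzofingeg', not the inherited 'lunzofingeg' — it skipped the early Desimic changes, so it was borrowed from Moran.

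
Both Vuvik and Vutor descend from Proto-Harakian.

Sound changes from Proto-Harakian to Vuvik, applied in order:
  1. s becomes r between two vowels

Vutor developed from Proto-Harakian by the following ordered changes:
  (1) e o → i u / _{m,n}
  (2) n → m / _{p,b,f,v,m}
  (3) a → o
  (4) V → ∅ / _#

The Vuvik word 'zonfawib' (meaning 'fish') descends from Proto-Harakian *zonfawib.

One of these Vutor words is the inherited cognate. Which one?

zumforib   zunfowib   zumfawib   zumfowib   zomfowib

Vutor: *zonfawib
  zonfawib → zunfawib   [pre-nasal raising]
  zunfawib → zumfawib   [nasal place assimilation]
  zumfawib → zumfowib   [vowel merger]
  zumfowib (rule 4 does not apply)
  giving Vutor zumfowib.

zumfowib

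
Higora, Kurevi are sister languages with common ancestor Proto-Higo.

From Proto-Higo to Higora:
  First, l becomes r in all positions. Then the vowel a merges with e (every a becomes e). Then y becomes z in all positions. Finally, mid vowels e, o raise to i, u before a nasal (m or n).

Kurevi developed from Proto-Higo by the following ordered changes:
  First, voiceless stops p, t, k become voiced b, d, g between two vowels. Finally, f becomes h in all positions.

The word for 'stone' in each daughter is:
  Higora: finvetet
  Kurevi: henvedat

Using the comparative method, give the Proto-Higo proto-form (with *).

Position 6: Higora has t, Kurevi has d. Higora preserves t here (none of its changes turn any other segment into t), so the proto-segment is *t.
Position 2: Higora has i, Kurevi has e. Kurevi preserves e here (none of its changes turn any other segment into e), so the proto-segment is *e.
This points to *fenvetat. Verify forward in each daughter:
Higora: start from *fenvetat.
  rule 1: no change — fenvetat
  rule 2 (vowel merger): fenvetat → fenvetet
  rule 3: no change — fenvetet
  rule 4 (pre-nasal raising): fenvetet → finvetet
  ⇒ Higora finvetet
Kurevi: *fenvetat
  fenvetat → fenvedat   [intervocalic voicing]
  fenvedat → henvedat   [unconditioned shift]
  giving Kurevi henvedat.
Only *fenvetat yields all of Higora finvetet, Kurevi henvedat.

*fenvetat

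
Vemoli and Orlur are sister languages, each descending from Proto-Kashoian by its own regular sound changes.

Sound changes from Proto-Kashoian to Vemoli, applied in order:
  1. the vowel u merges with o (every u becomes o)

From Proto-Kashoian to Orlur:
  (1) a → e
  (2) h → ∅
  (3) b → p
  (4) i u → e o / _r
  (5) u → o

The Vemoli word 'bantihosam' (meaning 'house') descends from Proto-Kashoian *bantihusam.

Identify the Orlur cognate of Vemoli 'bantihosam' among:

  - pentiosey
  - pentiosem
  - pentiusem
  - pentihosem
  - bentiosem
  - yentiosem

pentiosem

Orlur: start from *bantihusam.
  rule 1 (vowel merger): bantihusam → bentihusem
  rule 2 (h-loss): bentihusem → bentiusem
  rule 3 (unconditioned shift): bentiusem → pentiusem
  rule 4: no change — pentiusem
  rule 5 (vowel merger): pentiusem → pentiosem
  ⇒ Orlur pentiosem
The other candidates each miss or misapply at least one Orlur change.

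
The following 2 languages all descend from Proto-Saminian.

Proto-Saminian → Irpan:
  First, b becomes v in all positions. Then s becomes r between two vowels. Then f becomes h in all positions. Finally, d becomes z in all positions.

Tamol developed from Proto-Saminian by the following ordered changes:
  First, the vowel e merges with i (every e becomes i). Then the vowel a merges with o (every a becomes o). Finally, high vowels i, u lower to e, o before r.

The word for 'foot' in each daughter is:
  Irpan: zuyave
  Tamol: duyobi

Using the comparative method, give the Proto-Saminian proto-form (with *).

*duyabe

Position 6: Irpan has e, Tamol has i. Irpan preserves e here (none of its changes turn any other segment into e), so the proto-segment is *e.
Position 4: Irpan has a, Tamol has o. Irpan preserves a here (none of its changes turn any other segment into a), so the proto-segment is *a.
Position 5: Irpan has v, Tamol has b. Tamol preserves b here (none of its changes turn any other segment into b), so the proto-segment is *b.
Verify the candidate proto-form against each daughter:
Irpan: start from *duyabe.
  rule 1 (unconditioned shift): duyabe → duyave
  rule 2: no change — duyave
  rule 3: no change — duyave
  rule 4 (unconditioned shift): duyave → zuyave
  ⇒ Irpan zuyave
Tamol: *duyabe
  duyabe → duyabi   [vowel merger]
  duyabi → duyobi   [vowel merger]
  duyobi (rule 3 does not apply)
  giving Tamol duyobi.
Only *duyabe yields all of Irpan zuyave, Tamol duyobi.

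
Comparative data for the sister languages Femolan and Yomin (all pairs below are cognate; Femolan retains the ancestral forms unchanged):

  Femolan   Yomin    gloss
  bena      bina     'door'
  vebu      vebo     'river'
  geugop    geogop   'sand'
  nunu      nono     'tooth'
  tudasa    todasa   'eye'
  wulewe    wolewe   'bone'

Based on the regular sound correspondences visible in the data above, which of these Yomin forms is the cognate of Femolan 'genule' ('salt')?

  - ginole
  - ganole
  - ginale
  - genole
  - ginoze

ginole

bena ~ bina — Femolan e corresponds to Yomin i after a consonant, before a nasal.
tudasa ~ todasa, wulewe ~ wolewe — Femolan u corresponds to Yomin o after a consonant, before a consonant other than r, m, n, p, b, f, v.
Applying these to Femolan 'genule':
  genule → ginule   (e→i after a consonant, before a nasal)
  ginule → ginole   (u→o after a consonant, before a consonant other than r, m, n, p, b, f, v)
So the Yomin cognate is 'ginole'.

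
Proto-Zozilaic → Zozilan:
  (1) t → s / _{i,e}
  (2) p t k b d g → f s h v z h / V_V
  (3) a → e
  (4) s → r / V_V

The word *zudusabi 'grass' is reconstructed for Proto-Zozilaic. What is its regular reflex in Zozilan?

Zozilan: *zudusabi
  zudusabi (rule 1 does not apply)
  zudusabi → zuzusavi   [intervocalic lenition]
  zuzusavi → zuzusevi   [vowel merger]
  zuzusevi → zuzurevi   [rhotacism]
  giving Zozilan zuzurevi.

zuzurevi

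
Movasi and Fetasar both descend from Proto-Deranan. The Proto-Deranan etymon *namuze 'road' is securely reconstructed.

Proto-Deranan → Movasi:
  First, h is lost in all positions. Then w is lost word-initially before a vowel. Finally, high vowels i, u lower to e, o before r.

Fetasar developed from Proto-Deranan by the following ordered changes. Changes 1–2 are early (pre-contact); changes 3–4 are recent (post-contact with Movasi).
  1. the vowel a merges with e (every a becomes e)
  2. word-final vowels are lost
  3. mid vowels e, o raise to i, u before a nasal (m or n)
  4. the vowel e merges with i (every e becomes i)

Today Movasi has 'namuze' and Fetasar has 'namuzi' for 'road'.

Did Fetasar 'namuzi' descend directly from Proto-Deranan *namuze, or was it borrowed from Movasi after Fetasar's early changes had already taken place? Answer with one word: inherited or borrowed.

borrowed

If inherited, *namuze would pass through all of Fetasar's changes:
Fetasar: *namuze
  namuze → nemuze   [vowel merger]
  nemuze → nemuz   [apocope]
  nemuz → nimuz   [pre-nasal raising]
  nimuz (rule 4 does not apply)
  giving Fetasar nimuz.
If borrowed from Movasi 'namuze' after the early changes, it would undergo only the recent ones:
  rule 3 (pre-nasal raising): no change (namuze)
  rule 4 (vowel merger): namuze → namuzi
  ⇒ as a loan: namuzi
Fetasar 'namuzi' matches the loan outcome 'namuzi', not the inherited 'nimuz' — it skipped the early Fetasar changes, so it was borrowed from Movasi.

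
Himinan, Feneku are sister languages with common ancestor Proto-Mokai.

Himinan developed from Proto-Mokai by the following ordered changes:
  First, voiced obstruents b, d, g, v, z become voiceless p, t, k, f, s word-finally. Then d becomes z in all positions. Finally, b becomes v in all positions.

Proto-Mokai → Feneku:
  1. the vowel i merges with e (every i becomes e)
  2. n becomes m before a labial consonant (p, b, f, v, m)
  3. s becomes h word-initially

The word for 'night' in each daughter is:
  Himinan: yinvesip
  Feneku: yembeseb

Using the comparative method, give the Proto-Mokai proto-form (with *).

Position 4: Himinan has v, Feneku has b. Feneku preserves b here (none of its changes turn any other segment into b), so the proto-segment is *b.
Position 2: Himinan has i, Feneku has e. Himinan preserves i here (none of its changes turn any other segment into i), so the proto-segment is *i.
Continuing position by position gives *yinbesib; check it forward:
Himinan: *yinbesib > yinbesip > yinvesip  (by final devoicing, unconditioned shift)
Feneku: start from *yinbesib.
  rule 1 (vowel merger): yinbesib → yenbeseb
  rule 2 (nasal place assimilation): yenbeseb → yembeseb
  rule 3: no change — yembeseb
  ⇒ Feneku yembeseb
Only *yinbesib yields all of Himinan yinvesip, Feneku yembeseb.

*yinbesib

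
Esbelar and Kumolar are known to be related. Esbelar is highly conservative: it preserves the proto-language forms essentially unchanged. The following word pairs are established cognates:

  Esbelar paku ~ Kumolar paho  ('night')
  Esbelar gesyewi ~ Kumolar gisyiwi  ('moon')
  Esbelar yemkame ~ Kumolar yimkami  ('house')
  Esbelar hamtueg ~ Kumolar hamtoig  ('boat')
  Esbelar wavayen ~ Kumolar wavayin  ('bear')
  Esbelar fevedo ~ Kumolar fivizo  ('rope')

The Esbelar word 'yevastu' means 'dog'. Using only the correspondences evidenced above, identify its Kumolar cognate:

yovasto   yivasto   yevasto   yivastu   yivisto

yivasto

fevedo ~ fivizo — Esbelar e corresponds to Kumolar i after a consonant, before a labial obstruent.
paku ~ paho — Esbelar u corresponds to Kumolar o word-finally.
Applying these to Esbelar 'yevastu':
  yevastu → yivastu   (e→i after a consonant, before a labial obstruent)
  yivastu → yivasto   (u→o word-finally)
So the Kumolar cognate is 'yivasto'.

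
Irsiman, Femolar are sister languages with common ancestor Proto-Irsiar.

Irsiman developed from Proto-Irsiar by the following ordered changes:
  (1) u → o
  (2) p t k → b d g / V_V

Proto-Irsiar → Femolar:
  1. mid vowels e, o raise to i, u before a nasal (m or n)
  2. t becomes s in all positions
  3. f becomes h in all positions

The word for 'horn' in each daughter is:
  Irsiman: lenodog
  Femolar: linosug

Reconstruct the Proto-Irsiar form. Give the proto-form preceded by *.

Position 5: Irsiman has d, Femolar has s. Taking the neighbouring segments as reconstructed: Irsiman d could go back to *t or *d; Femolar s could go back to *t or *s — the one source consistent with every daughter is *t.
Position 2: Irsiman has e, Femolar has i. Irsiman preserves e here (none of its changes turn any other segment into e), so the proto-segment is *e.
Position 6: Irsiman has o, Femolar has u. Taking the neighbouring segments as reconstructed: Irsiman o could go back to *o or *u; Femolar u can only go back to *u — the one source consistent with every daughter is *u.
The remaining positions agree across the daughters. Check the candidate against every language:
Irsiman: start from *lenotug.
  rule 1 (vowel merger): lenotug → lenotog
  rule 2 (intervocalic voicing): lenotog → lenodog
  ⇒ Irsiman lenodog
Femolar: start from *lenotug.
  rule 1 (pre-nasal raising): lenotug → linotug
  rule 2 (unconditioned shift): linotug → linosug
  rule 3: no change — linosug
  ⇒ Femolar linosug
*lenotug is the unique common source.

*lenotug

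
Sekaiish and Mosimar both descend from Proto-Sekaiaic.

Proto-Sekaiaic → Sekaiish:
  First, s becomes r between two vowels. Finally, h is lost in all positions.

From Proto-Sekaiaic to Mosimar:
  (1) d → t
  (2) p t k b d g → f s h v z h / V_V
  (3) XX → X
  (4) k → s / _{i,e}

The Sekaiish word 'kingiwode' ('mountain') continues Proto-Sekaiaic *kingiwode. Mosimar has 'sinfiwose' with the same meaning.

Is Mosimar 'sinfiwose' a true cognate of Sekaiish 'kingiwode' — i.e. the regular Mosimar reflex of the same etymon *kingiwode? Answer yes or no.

no

Derive the expected Mosimar reflex of *kingiwode:
Mosimar: *kingiwode > kingiwote > kingiwose > singiwose  (by unconditioned shift, intervocalic lenition, palatalisation)
The regular Mosimar reflex would be 'singiwose', but the attested form is 'sinfiwose'. The correspondence is irregular, so they are not cognates (the Mosimar form has a different source).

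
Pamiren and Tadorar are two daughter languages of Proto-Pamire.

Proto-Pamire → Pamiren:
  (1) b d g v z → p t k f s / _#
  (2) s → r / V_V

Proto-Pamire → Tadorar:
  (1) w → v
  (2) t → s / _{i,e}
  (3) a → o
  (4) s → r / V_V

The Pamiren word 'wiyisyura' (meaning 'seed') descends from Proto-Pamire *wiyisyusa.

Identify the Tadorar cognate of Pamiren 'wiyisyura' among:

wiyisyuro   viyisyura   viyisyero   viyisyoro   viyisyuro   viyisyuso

Tadorar: *wiyisyusa
  wiyisyusa → viyisyusa   [unconditioned shift]
  viyisyusa (rule 2 does not apply)
  viyisyusa → viyisyuso   [vowel merger]
  viyisyuso → viyisyuro   [rhotacism]
  giving Tadorar viyisyuro.
Among the options, 'viyisyuro' alone shows every Tadorar change applied in order.

viyisyuro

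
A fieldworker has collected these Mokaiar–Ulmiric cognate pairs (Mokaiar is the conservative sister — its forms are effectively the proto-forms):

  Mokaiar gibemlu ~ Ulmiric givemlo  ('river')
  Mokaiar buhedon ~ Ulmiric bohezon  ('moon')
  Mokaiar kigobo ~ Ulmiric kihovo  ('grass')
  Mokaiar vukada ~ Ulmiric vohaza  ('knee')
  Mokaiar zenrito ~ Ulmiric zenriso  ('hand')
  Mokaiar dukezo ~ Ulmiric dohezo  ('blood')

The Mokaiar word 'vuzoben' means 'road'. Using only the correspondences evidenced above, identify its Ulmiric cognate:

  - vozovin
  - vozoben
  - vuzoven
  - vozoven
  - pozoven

vozoven

buhedon ~ bohezon, vukada ~ vohaza — Mokaiar u corresponds to Ulmiric o after a consonant, before a consonant other than r, m, n, p, b, f, v.
gibemlu ~ givemlo — Mokaiar b corresponds to Ulmiric v between vowels (before a front vowel).
Applying these to Mokaiar 'vuzoben':
  vuzoben → vozoben   (u→o after a consonant, before a consonant other than r, m, n, p, b, f, v)
  vozoben → vozoven   (b→v between vowels (before a front vowel))
So the Ulmiric cognate is 'vozoven'.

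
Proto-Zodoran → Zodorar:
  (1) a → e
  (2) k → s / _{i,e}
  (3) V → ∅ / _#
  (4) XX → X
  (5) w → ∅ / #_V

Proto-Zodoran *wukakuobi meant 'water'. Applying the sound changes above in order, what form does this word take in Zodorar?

Zodorar: *wukakuobi > wukekuobi > wusekuobi > wusekuob > usekuob  (by vowel merger, palatalisation, apocope, glide loss)

usekuob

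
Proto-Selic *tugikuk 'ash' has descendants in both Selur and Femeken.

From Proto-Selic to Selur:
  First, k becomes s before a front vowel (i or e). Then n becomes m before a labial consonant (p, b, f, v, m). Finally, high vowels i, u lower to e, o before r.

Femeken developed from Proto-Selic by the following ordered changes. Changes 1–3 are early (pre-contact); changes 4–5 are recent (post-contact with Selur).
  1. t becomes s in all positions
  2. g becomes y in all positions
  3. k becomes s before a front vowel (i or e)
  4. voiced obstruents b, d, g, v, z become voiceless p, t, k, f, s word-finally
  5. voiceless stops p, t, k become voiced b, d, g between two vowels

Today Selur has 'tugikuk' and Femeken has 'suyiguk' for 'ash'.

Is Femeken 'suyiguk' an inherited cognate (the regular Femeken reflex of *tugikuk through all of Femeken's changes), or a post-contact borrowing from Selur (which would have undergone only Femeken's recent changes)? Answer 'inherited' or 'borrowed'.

inherited

If inherited, *tugikuk would pass through all of Femeken's changes:
Femeken: *tugikuk > sugikuk > suyikuk > suyiguk  (by unconditioned shift, unconditioned shift, intervocalic voicing)
If borrowed from Selur 'tugikuk' after the early changes, it would undergo only the recent ones:
  rule 4 (final devoicing): no change (tugikuk)
  rule 5 (intervocalic voicing): tugikuk → tugiguk
  ⇒ as a loan: tugiguk
Femeken 'suyiguk' matches the inherited outcome exactly, so it is an inherited cognate, not a loan.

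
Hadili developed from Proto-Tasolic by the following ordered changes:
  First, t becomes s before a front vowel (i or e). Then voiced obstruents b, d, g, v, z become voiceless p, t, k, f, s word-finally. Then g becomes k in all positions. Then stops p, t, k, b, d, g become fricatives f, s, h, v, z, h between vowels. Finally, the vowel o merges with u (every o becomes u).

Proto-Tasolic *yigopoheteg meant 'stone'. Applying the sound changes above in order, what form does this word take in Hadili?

yihufuhesek

Hadili: *yigopoheteg
  yigopoheteg → yigopoheseg   [palatalisation]
  yigopoheseg → yigopohesek   [final devoicing]
  yigopohesek → yikopohesek   [unconditioned shift]
  yikopohesek → yihofohesek   [intervocalic lenition]
  yihofohesek → yihufuhesek   [vowel merger]
  giving Hadili yihufuhesek.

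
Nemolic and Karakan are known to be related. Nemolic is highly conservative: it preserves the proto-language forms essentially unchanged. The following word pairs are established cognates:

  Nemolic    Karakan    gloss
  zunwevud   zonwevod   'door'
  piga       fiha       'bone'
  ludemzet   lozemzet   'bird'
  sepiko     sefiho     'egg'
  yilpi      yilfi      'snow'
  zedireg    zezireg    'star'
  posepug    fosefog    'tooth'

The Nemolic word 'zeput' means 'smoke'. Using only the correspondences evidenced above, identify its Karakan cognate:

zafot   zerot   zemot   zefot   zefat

zefot

posepug ~ fosefog — Nemolic p corresponds to Karakan f between vowels (before a back vowel).
zunwevud ~ zonwevod, ludemzet ~ lozemzet — Nemolic u corresponds to Karakan o after a consonant, before a consonant other than r, m, n, p, b, f, v.
Applying these to Nemolic 'zeput':
  zeput → zefut   (p→f between vowels (before a back vowel))
  zefut → zefot   (u→o after a consonant, before a consonant other than r, m, n, p, b, f, v)
So the Karakan cognate is 'zefot'.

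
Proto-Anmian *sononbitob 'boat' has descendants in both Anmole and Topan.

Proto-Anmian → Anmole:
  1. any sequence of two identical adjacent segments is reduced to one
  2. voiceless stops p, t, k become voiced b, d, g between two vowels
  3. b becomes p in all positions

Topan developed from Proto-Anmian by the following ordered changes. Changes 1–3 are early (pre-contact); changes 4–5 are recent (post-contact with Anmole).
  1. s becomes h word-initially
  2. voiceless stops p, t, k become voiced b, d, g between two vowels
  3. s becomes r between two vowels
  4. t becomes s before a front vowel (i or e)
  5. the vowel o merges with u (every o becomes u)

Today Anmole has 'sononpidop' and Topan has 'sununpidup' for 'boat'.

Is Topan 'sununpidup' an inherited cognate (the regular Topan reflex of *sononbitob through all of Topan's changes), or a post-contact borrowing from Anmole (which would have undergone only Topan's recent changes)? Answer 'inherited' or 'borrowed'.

If inherited, *sononbitob would pass through all of Topan's changes:
Topan: *sononbitob > hononbitob > hononbidob > hununbidub  (by debuccalisation, intervocalic voicing, vowel merger)
If borrowed from Anmole 'sononpidop' after the early changes, it would undergo only the recent ones:
  rule 4 (palatalisation): no change (sononpidop)
  rule 5 (vowel merger): sononpidop → sununpidup
  ⇒ as a loan: sununpidup
Topan 'sununpidup' matches the loan outcome 'sununpidup', not the inherited 'hununbidub' — it skipped the early Topan changes, so it was borrowed from Anmole.

borrowed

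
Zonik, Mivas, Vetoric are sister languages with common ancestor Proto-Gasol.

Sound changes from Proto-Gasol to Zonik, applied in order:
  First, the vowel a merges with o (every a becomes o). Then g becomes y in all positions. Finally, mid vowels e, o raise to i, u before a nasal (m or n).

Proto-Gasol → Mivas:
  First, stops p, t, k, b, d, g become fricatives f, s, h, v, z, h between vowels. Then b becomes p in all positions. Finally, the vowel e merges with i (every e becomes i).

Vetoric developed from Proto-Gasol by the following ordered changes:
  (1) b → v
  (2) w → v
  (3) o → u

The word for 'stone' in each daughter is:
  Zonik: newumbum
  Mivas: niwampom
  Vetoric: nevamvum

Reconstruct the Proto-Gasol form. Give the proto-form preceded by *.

Position 3: Zonik has w, Mivas has w, Vetoric has v. Zonik preserves w here (none of its changes turn any other segment into w), so the proto-segment is *w.
Position 4: Zonik has u, Mivas has a, Vetoric has a. Mivas preserves a here (none of its changes turn any other segment into a), so the proto-segment is *a.
Verify the candidate proto-form against each daughter:
Zonik: *newambom > newombom > newumbum  (by vowel merger, pre-nasal raising)
Mivas: *newambom > newampom > niwampom  (by unconditioned shift, vowel merger)
Vetoric: *newambom > newamvom > nevamvom > nevamvum  (by unconditioned shift, unconditioned shift, vowel merger)
No other proto-form is consistent with every reflex, so the reconstruction is *newambom.

*newambom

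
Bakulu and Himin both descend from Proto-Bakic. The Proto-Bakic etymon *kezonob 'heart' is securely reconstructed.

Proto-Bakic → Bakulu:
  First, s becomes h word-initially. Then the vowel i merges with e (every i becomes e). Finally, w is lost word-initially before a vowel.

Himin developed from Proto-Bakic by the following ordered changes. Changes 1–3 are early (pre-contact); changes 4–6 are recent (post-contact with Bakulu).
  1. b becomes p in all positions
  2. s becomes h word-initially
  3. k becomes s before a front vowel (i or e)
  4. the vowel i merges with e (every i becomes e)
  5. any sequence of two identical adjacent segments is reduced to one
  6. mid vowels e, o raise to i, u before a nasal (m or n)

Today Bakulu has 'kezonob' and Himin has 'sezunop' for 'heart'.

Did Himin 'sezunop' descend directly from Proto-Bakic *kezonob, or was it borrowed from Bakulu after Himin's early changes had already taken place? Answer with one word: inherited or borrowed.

inherited

If inherited, *kezonob would pass through all of Himin's changes:
Himin: start from *kezonob.
  rule 1 (unconditioned shift): kezonob → kezonop
  rule 2: no change — kezonop
  rule 3 (palatalisation): kezonop → sezonop
  rule 4: no change — sezonop
  rule 5: no change — sezonop
  rule 6 (pre-nasal raising): sezonop → sezunop
  ⇒ Himin sezunop
If borrowed from Bakulu 'kezonob' after the early changes, it would undergo only the recent ones:
  rule 4 (vowel merger): no change (kezonob)
  rule 5 (degemination): no change (kezonob)
  rule 6 (pre-nasal raising): kezonob → kezunob
  ⇒ as a loan: kezunob
Himin 'sezunop' matches the inherited outcome exactly, so it is an inherited cognate, not a loan.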